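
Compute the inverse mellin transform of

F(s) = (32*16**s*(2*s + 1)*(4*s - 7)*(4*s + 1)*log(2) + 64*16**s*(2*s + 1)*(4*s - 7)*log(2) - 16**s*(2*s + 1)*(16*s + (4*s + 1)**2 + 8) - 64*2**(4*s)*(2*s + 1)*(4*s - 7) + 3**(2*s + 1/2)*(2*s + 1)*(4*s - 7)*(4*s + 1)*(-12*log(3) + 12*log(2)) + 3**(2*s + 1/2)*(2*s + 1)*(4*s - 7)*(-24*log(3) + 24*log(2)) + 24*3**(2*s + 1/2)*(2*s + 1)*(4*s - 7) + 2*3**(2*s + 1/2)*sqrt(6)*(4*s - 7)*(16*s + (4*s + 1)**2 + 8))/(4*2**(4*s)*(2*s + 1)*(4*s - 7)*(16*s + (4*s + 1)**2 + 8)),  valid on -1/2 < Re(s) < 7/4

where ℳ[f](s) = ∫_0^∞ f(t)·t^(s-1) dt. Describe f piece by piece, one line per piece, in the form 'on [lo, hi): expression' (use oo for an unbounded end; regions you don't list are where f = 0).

on [0, 9/16): sqrt(2)*sqrt(t)
on [9/16, 1): 2*t**(3/4)*log(2*sqrt(t))
on [1, oo): 1/(16*t**(7/4))

remove the power substitution first: sqrt(2)*t on [0, 3/4); 2*t**(3/2)*log(2*t) on [3/4, 1); 1/(16*t**(7/2)) on [1, ∞)
reversing the shared t-power: sqrt(2)*sqrt(t) on [0, 3/4); 2*t*log(2*t) on [3/4, 1); 1/(16*t**4) on [1, ∞)
the common scale on t comes off first: sqrt(t) on [0, 3/2); t*log(t) on [3/2, 2); t**(-4) on [2, ∞)
treat the 3 regions marked off by 9/16, 1 separately and sum
∫ sqrt(2)*sqrt(t)·t^(s-1) over [0, 9/16)
for t in [9/16, 1): the term is ∫ 2*t**(3/4)*log(2*sqrt(t))·t^(s-1)
the [1, ∞) slice contributes ∫ 1/(16*t**(7/4))·t^(s-1) dt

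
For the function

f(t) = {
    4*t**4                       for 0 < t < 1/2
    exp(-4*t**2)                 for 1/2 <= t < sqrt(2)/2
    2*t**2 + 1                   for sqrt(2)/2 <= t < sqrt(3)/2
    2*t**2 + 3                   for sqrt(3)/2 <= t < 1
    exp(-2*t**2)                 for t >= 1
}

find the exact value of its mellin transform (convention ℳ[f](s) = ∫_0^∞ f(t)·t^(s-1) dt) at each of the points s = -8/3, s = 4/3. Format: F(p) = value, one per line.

back out the common scale on t: t**4/4 on [0, 1); exp(-t**2) on [1, sqrt(2)); t**2/2 + 1 on [sqrt(2), sqrt(3)); …
strip the power substitution: t**2/4 on [0, 1); exp(-t) on [1, 2); t/2 + 1 on [2, 3); …
invert the common scale on t to get t**2 on [0, 1/2); exp(-2*t) on [1/2, 1); t + 1 on [1, 3/2); …
treat the 5 regions marked off by 1/2, sqrt(2)/2, sqrt(3)/2, 1 separately and sum
segment [0, 1/2) carries 4*t**4; integrate it
[1/2, sqrt(2)/2) adds the kernel integral of exp(-4*t**2)
piece [sqrt(2)/2, sqrt(3)/2): integrate (2*t**2 + 1) against the kernel
on [sqrt(3)/2, 1): add ∫ (2*t**2 + 3)·t^(s-1) dt
[1, ∞) adds the kernel integral of exp(-2*t**2)

F(-8/3) = 2**(2/3)*(-99*2**(1/3) - 96*uppergamma(-4/3, 2) + 24*2**(2/3)*uppergamma(-4/3, 2) + 96*uppergamma(-4/3, 1) + 16*3**(2/3) + 36 + 90*2**(2/3))/48
F(4/3) = 2**(2/3)*(-480*3**(2/3) - 336*2**(2/3) - 160*uppergamma(2/3, 2) + 15 + 160*2**(2/3)*uppergamma(2/3, 2) + 160*uppergamma(2/3, 1) + 1824*2**(1/3))/1280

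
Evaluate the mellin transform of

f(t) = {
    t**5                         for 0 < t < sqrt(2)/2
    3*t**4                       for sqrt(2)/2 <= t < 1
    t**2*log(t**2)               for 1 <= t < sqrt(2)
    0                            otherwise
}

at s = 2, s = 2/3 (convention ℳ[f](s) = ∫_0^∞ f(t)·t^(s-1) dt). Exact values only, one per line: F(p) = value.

strip the shared t-power: t**3 on [0, sqrt(2)/2); 3*t**2 on [sqrt(2)/2, 1); log(t**2) on [1, sqrt(2))
back out the power substitution: t**(3/2) on [0, 1/2); 3*t on [1/2, 1); log(t) on [1, 2)
summing 3 kernel integrals split by sqrt(2)/2, 1 yields ℳ[f](s)
over [0, sqrt(2)/2), the kernel integral of t**5 enters the sum
segment [sqrt(2)/2, 1) carries 3*t**4; integrate it
[1, sqrt(2)) adds the kernel integral of t**2*log(t**2)

F(2) = sqrt(2)/112 + 1/16 + log(2)
F(2/3) = -9*2**(1/3)/16 - 9*2**(2/3)/112 + 3*2**(1/6)/136 + 3*2**(1/3)*log(2)/4 + 207/224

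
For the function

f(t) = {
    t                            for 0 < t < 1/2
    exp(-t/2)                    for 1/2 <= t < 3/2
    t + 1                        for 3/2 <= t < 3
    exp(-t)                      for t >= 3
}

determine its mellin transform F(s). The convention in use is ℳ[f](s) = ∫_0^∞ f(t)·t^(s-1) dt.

cuts at 1/2, 3/2, 3: linearity sums the 4 kernel integrals
the [0, 1/2) slice contributes ∫ t·t^(s-1) dt
piece [1/2, 3/2): integrate exp(-t/2) against the kernel
∫ (t + 1)·t^(s-1) over [3/2, 3)
segment [3, ∞) carries exp(-t); integrate it

(2*2**s*s*(s + 1)*uppergamma(s, 3) - 5*3**s*s - 2*3**s + 2*4**s*s*(s + 1)*uppergamma(s, 1/4) - 2*4**s*s*(s + 1)*uppergamma(s, 3/4) + 8*6**s*s + 2*6**s + s)/(2*2**s*s*(s + 1))
  Re(s) > -1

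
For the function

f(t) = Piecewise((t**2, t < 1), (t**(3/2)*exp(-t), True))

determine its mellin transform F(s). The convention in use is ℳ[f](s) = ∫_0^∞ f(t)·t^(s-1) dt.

((s + 2)*uppergamma(s + 3/2, 1) + 1)/(s + 2)
  Re(s) > -2

invert the shared t-power to get t on [0, 1); sqrt(t)*exp(-t) on [1, ∞)
the shared t-power comes off first: sqrt(t) on [0, 1); exp(-t) on [1, ∞)
slice at 1, transform all 2 pieces, and sum them
on [0, 1) integrate f = t**2 against the kernel
segment [1, ∞) carries t**(3/2)*exp(-t); integrate it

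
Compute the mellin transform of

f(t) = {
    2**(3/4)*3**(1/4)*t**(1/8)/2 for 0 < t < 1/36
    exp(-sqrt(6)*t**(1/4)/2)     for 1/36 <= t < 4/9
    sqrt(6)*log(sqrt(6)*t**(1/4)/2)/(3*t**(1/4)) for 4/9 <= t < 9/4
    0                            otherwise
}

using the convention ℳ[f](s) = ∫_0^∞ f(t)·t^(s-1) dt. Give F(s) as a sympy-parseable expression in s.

undo the power substitution: 2**(3/4)*3**(1/4)*t**(1/4)/2 on [0, 1/6); exp(-sqrt(6)*sqrt(t)/2) on [1/6, 2/3); sqrt(6)*log(sqrt(6)*sqrt(t)/2)/(3*sqrt(t)) on [2/3, 3/2)
reversing the common scale on t: t**(1/4) on [0, 1/4); exp(-sqrt(t)) on [1/4, 1); log(sqrt(t))/sqrt(t) on [1, 9/4)
undo the power substitution: sqrt(t) on [0, 1/2); exp(-t) on [1/2, 1); log(t)/t on [1, 3/2)
summing 3 kernel integrals split by 1/36, 4/9 yields ℳ[f](s)
[0, 1/36) adds the kernel integral of 2**(3/4)*3**(1/4)*t**(1/8)/2
∫ over [1/36, 4/9) of exp(-sqrt(6)*t**(1/4)/2)·t^(s-1) joins the sum
∫ over [4/9, 9/4) of sqrt(6)*log(sqrt(6)*t**(1/4)/2)/(3*t**(1/4))·t^(s-1) joins the sum

4*(3*2**(4*s)*(8*s + 1)*(16*s**2 - 8*s + 1)*uppergamma(4*s, 1/2) - 3*2**(4*s)*(8*s + 1)*(16*s**2 - 8*s + 1)*uppergamma(4*s, 1) + 3*2**(4*s)*(8*s + 1) + 81**s*s*(8*s + 1)*(-8*log(2) + 8*log(3)) - 2*81**s*(8*s + 1) + 81**s*(8*s + 1)*(-2*log(3) + 2*log(2)) + 3*sqrt(2)*(16*s**2 - 8*s + 1))/(3*36**s*(8*s + 1)*(16*s**2 - 8*s + 1))
  Re(s) > -1/8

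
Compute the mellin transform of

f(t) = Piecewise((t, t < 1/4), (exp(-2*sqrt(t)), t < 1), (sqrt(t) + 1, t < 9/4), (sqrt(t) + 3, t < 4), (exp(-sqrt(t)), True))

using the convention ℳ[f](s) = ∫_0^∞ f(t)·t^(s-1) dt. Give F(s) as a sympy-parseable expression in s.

undo the power substitution: t**2 on [0, 1/2); exp(-2*t) on [1/2, 1); t + 1 on [1, 3/2); …
split f at 1/4, 1, 9/4, 4: ℳ[f](s) collects 5 kernel integrals
the [0, 1/4) slice contributes ∫ t·t^(s-1) dt
for t in [1/4, 1): the term is ∫ exp(-2*sqrt(t))·t^(s-1)
piece [1, 9/4): integrate (sqrt(t) + 1) against the kernel
segment [9/4, 4) carries (sqrt(t) + 3); integrate it
over [4, ∞), the kernel integral of exp(-sqrt(t)) enters the sum

(40*2**(4*s)*s*(s + 1) + 12*2**(4*s)*(s + 1) + 8*2**(2*s)*s*(s + 1)*(2*s + 1)*uppergamma(2*s, 2) - 16*2**(2*s)*s*(s + 1) - 4*2**(2*s)*(s + 1) - 16*9**s*s*(s + 1) - 8*9**s*(s + 1) + 8*s*(s + 1)*(2*s + 1)*uppergamma(2*s, 1) - 8*s*(s + 1)*(2*s + 1)*uppergamma(2*s, 2) + s*(2*s + 1))/(4*2**(2*s)*s*(s + 1)*(2*s + 1))
  Re(s) > -1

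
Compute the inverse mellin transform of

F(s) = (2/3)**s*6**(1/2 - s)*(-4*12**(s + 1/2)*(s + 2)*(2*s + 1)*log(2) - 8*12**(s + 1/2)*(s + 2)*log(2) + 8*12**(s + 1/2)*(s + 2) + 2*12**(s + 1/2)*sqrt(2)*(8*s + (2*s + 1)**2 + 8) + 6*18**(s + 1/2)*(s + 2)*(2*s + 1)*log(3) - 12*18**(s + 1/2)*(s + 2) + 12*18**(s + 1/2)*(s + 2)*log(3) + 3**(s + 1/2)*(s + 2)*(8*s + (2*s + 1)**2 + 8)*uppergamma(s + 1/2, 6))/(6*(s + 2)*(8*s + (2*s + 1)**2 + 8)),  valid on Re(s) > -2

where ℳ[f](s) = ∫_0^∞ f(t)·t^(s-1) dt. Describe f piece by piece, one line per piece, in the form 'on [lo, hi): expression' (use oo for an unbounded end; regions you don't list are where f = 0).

on [0, 4/3): 9*t**2/4
on [4/3, 2): 3*sqrt(6)*t**(3/2)*log(3*t/2)/4
on [2, oo): sqrt(6)*sqrt(t)*exp(-3*t)/2

remove the common scale on t first: t**2 on [0, 2); t**(3/2)*log(t) on [2, 3); sqrt(t)*exp(-2*t) on [3, ∞)
back out the shared t-power: t**(3/2) on [0, 2); t*log(t) on [2, 3); exp(-2*t) on [3, ∞)
breakpoints 4/3, 2: one integral from each of the 3 segments
for t in [0, 4/3): the term is ∫ 9*t**2/4·t^(s-1)
∫ over [4/3, 2) of 3*sqrt(6)*t**(3/2)*log(3*t/2)/4·t^(s-1) joins the sum
[2, ∞) adds the kernel integral of sqrt(6)*sqrt(t)*exp(-3*t)/2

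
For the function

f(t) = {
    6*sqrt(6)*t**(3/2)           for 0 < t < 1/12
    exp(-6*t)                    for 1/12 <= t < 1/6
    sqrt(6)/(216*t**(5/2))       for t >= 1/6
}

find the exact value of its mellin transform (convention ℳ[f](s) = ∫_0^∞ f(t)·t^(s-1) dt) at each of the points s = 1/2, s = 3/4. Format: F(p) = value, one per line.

F(1/2) = sqrt(6)*(-8*sqrt(pi)*erfc(1) + 8*sqrt(pi)*erfc(sqrt(2)/2) + 5)/48
F(3/4) = -6**(1/4)*uppergamma(3/4, 1)/6 + 3**(1/4)/54 + 2*6**(1/4)/21 + 6**(1/4)*uppergamma(3/4, 1/2)/6

undo the common scale on t: 3*sqrt(3)*t**(3/2) on [0, 1/6); exp(-3*t) on [1/6, 1/3); sqrt(3)/(27*t**(5/2)) on [1/3, ∞)
remove the common scale on t first: t**(3/2) on [0, 1/2); exp(-t) on [1/2, 1); t**(-5/2) on [1, ∞)
decompose at 1/12, 1/6; ℳ[f](s) sums the 3 pieces' integrals
piece [0, 1/12): integrate 6*sqrt(6)*t**(3/2) against the kernel
∫ exp(-6*t)·t^(s-1) over [1/12, 1/6)
on [1/6, ∞): add ∫ sqrt(6)/(216*t**(5/2))·t^(s-1) dt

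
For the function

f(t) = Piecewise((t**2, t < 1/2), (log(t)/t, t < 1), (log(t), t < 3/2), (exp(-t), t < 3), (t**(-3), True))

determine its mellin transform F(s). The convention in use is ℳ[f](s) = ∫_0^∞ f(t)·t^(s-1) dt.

(108*2**s*s**2*(s - 3)*(s + 2)*(s**2 - 2*s + 1)*uppergamma(s, 3/2) - 108*2**s*s**2*(s - 3)*(s + 2)*(s**2 - 2*s + 1)*uppergamma(s, 3) - 108*2**s*s**2*(s - 3)*(s + 2) + 108*2**s*(s - 3)*(s + 2)*(s**2 - 2*s + 1) - 108*3**s*s*(s - 3)*(s + 2)*(s**2 - 2*s + 1)*log(2) + 108*3**s*s*(s - 3)*(s + 2)*(s**2 - 2*s + 1)*log(3) - 108*3**s*(s - 3)*(s + 2)*(s**2 - 2*s + 1) - 4*6**s*s**2*(s + 2)*(s**2 - 2*s + 1) + 216*s**3*(s - 3)*(s + 2)*log(2) - 216*s**2*(s - 3)*(s + 2)*log(2) + 216*s**2*(s - 3)*(s + 2) + 27*s**2*(s - 3)*(s**2 - 2*s + 1))/(108*2**s*s**2*(s - 3)*(s + 2)*(s**2 - 2*s + 1))
  -2 < Re(s) < 3

breakpoints 1/2, 1, 3/2, 3: one integral from each of the 5 segments
between 0 and 1/2 the integrand is t**2·t^(s-1)
[1/2, 1) adds the kernel integral of log(t)/t
∫ log(t)·t^(s-1) over [1, 3/2)
∫ over [3/2, 3) of exp(-t)·t^(s-1) joins the sum
on [3, ∞) integrate f = t**(-3) against the kernel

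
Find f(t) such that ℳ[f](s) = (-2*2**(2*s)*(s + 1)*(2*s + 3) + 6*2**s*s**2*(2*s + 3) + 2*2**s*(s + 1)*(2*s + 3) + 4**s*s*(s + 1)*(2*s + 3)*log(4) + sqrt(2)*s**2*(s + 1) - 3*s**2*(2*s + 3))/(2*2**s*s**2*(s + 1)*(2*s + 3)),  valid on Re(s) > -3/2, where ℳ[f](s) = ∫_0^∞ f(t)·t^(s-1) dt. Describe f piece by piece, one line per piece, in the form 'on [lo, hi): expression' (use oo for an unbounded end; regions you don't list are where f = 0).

integrate the 3 segments split at 1/2, 1, then add the results
on [0, 1/2) integrate f = t**(3/2) against the kernel
∫ over [1/2, 1) of 3*t·t^(s-1) joins the sum
between 1 and 2 the integrand is log(t)·t^(s-1)

on [0, 1/2): t**(3/2)
on [1/2, 1): 3*t
on [1, 2): log(t)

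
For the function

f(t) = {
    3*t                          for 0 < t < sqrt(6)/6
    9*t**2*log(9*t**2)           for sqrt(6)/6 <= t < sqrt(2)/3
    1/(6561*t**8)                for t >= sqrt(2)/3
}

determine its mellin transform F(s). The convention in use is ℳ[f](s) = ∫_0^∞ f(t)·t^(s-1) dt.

undo the common scale on t: t on [0, sqrt(6)/2); t**2*log(t**2) on [sqrt(6)/2, sqrt(2)); t**(-8) on [sqrt(2), ∞)
strip the power substitution: sqrt(t) on [0, 3/2); t*log(t) on [3/2, 2); t**(-4) on [2, ∞)
decompose at sqrt(6)/6, sqrt(2)/3; ℳ[f](s) sums the 3 pieces' integrals
for t in [0, sqrt(6)/6): the term is ∫ 3*t·t^(s-1)
on [sqrt(6)/6, sqrt(2)/3) integrate f = 9*t**2*log(9*t**2) against the kernel
between sqrt(2)/3 and ∞ the integrand is 1/(6561*t**8)·t^(s-1)

(sqrt(2)/6)**s*(32*2**s*s*(s - 8)*(s + 1)*log(2) - 64*2**s*(s - 8)*(s + 1) + 64*2**s*(s - 8)*(s + 1)*log(2) - 2**s*(s + 1)*(s**2 + 4*s + 4) + 3**(s/2)*s*(s - 8)*(s + 1)*(-24*log(3) + 24*log(2)) + 3**(s/2)*(s - 8)*(s + 1)*(-48*log(3) + 48*log(2)) + 48*3**(s/2)*(s - 8)*(s + 1) + 8*3**(s/2)*sqrt(6)*(s - 8)*(s**2 + 4*s + 4))/(16*(s - 8)*(s + 1)*(s**2 + 4*s + 4))
  -1 < Re(s) < 8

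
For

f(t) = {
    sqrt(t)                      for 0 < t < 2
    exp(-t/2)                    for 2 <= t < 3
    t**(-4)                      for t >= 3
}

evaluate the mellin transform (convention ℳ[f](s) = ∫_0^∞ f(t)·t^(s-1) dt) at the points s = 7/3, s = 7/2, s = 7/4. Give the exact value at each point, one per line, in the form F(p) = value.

F(7/3) = -4*2**(1/3)*uppergamma(7/3, 3/2) + 3**(1/3)/15 + 24*2**(5/6)/17 + 4*2**(1/3)*uppergamma(7/3, 1)
F(7/2) = -78*sqrt(3)*exp(-3/2) - 15*sqrt(2)*sqrt(pi)*erfc(sqrt(6)/2) + 2*sqrt(3)/3 + 4 + 15*sqrt(2)*sqrt(pi)*erfc(1) + 58*sqrt(2)*exp(-1)
F(7/4) = -2*2**(3/4)*uppergamma(7/4, 3/2) + 4*3**(3/4)/243 + 2*2**(3/4)*uppergamma(7/4, 1) + 16*2**(1/4)/9

f breaks at 2, 3 into 3 integrals to sum
[0, 2) adds the kernel integral of sqrt(t)
on [2, 3) integrate f = exp(-t/2) against the kernel
segment 3 to ∞ holds t**(-4); add its integral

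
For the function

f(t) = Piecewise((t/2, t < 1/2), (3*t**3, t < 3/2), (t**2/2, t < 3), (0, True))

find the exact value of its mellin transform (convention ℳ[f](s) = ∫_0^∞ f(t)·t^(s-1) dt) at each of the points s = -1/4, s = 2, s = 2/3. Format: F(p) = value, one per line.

the 3 pieces separated at 1/2, 3/2 each add one integral
over [0, 1/2), the kernel integral of t/2 enters the sum
on [1/2, 3/2): add ∫ 3*t**3·t^(s-1) dt
between 3/2 and 3 the integrand is t**2/2·t^(s-1)

F(-1/4) = 13*2**(1/4)/66 + 6*3**(3/4)/7 + 78*2**(1/4)*3**(3/4)/77
F(2) = 26977/1920
F(2/3) = 21*2**(1/3)/880 + 1647*2**(1/3)*3**(2/3)/1408 + 27*3**(2/3)/16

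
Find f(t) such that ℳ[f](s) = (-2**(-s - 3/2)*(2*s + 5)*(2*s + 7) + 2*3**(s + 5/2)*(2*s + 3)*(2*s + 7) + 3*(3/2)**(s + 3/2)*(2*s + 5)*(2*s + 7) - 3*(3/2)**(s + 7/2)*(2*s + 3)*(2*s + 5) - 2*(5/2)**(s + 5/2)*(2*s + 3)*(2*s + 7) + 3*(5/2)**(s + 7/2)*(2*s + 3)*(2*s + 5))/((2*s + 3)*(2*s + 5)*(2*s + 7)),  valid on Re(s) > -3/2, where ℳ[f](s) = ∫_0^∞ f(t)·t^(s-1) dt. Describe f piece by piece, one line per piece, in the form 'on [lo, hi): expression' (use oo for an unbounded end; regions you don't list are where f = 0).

slice at 1/2, 3/2, 5/2, transform all 4 pieces, and sum them
segment [0, 1/2) carries t**(3/2); integrate it
over [1/2, 3/2), the kernel integral of 3*t**(3/2)/2 enters the sum
[3/2, 5/2) adds the kernel integral of 3*t**(7/2)/2
between 5/2 and 3 the integrand is t**(5/2)·t^(s-1)

on [0, 1/2): t**(3/2)
on [1/2, 3/2): 3*t**(3/2)/2
on [3/2, 5/2): 3*t**(7/2)/2
on [5/2, 3): t**(5/2)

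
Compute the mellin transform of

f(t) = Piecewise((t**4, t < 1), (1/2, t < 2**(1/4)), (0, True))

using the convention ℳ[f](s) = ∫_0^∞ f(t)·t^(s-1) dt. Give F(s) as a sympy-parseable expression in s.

strip the power substitution: t**2 on [0, 1); 1/2 on [1, sqrt(2))
reversing the power substitution: t on [0, 1); 1/2 on [1, 2)
summing 2 kernel integrals split by 1 yields ℳ[f](s)
on [0, 1): add ∫ t**4·t^(s-1) dt
segment [1, 2**(1/4)) carries 1/2; integrate it

(2**(s/4)*(s + 4) + s - 4)/(2*s*(s + 4))
  Re(s) > -4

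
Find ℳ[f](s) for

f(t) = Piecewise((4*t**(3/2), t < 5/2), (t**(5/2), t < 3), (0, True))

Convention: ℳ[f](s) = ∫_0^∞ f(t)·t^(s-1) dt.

along the cuts 5/2, ℳ[f](s) splits into 2 integrals
on [0, 5/2) integrate f = 4*t**(3/2) against the kernel
between 5/2 and 3 the integrand is t**(5/2)·t^(s-1)

2*(3**(s + 5/2)*(2*s + 3) + 4*(5/2)**(s + 3/2)*(2*s + 5) - (5/2)**(s + 5/2)*(2*s + 3))/((2*s + 3)*(2*s + 5))
  Re(s) > -3/2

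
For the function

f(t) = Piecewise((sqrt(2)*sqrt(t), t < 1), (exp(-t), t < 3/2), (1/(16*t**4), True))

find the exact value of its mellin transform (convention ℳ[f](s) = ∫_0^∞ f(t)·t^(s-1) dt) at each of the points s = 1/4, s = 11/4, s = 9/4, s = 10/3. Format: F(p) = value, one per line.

the common scale on t comes off first: sqrt(t) on [0, 2); exp(-t/2) on [2, 3); t**(-4) on [3, ∞)
linearity at 1, 3/2 turns ℳ[f](s) into 3 summed integrals
piece [0, 1): integrate sqrt(2)*sqrt(t) against the kernel
for t in [1, 3/2): the term is ∫ exp(-t)·t^(s-1)
over [3/2, ∞), the kernel integral of 1/(16*t**4) enters the sum

F(1/4) = -uppergamma(1/4, 3/2) + 2*2**(3/4)*3**(1/4)/1215 + uppergamma(1/4, 1) + 4*sqrt(2)/3
F(11/4) = -uppergamma(11/4, 3/2) + 2**(1/4)*3**(3/4)/90 + 4*sqrt(2)/13 + uppergamma(11/4, 1)
F(9/4) = -uppergamma(9/4, 3/2) + 2**(3/4)*3**(1/4)/126 + 4*sqrt(2)/11 + uppergamma(9/4, 1)
F(10/3) = -uppergamma(10/3, 3/2) + 2**(2/3)*3**(1/3)/32 + 6*sqrt(2)/23 + uppergamma(10/3, 1)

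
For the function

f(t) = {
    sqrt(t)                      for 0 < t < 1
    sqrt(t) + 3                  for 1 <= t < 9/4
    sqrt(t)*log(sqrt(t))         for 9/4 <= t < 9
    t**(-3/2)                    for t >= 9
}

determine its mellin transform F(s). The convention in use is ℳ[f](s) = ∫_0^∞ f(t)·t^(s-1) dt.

(-324*2**(2*s)*s*(2*s - 3)*(4*s**2 + 4*s + 1) - 162*2**(2*s)*(2*s - 3)*(4*s**2 + 4*s + 1) - 324*3**(2*s)*s**2*(2*s - 3)*(2*s + 1)*log(3) + 324*3**(2*s)*s**2*(2*s - 3)*(2*s + 1)*log(2) - 162*3**(2*s)*s*(2*s - 3)*(2*s + 1)*log(3) + 162*3**(2*s)*s*(2*s - 3)*(2*s + 1)*log(2) + 162*3**(2*s)*s*(2*s - 3)*(2*s + 1) + 486*3**(2*s)*s*(2*s - 3)*(4*s**2 + 4*s + 1) + 162*3**(2*s)*(2*s - 3)*(4*s**2 + 4*s + 1) + 648*6**(2*s)*s**2*(2*s - 3)*(2*s + 1)*log(3) - 324*6**(2*s)*s*(2*s - 3)*(2*s + 1) + 324*6**(2*s)*s*(2*s - 3)*(2*s + 1)*log(3) - 4*6**(2*s)*s*(2*s + 1)*(4*s**2 + 4*s + 1))/(54*2**(2*s)*s*(2*s - 3)*(2*s + 1)*(4*s**2 + 4*s + 1))
  -1/2 < Re(s) < 3/2

reversing the power substitution: t on [0, 1); t + 3 on [1, 3/2); t*log(t) on [3/2, 3); …
linearity at 1, 9/4, 9 turns ℳ[f](s) into 4 summed integrals
∫ over [0, 1) of sqrt(t)·t^(s-1) joins the sum
[1, 9/4) adds the kernel integral of (sqrt(t) + 3)
the [9/4, 9) slice contributes ∫ sqrt(t)*log(sqrt(t))·t^(s-1) dt
the [9, ∞) slice contributes ∫ t**(-3/2)·t^(s-1) dt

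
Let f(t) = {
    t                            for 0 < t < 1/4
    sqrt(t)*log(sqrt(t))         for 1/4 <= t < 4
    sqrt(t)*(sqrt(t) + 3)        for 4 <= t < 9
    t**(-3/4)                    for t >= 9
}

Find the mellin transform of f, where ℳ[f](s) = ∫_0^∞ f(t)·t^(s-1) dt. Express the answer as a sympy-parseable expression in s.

(360*2**(4*s)*(3 - 4*s)*(2*s + 1)**2 + 144*2**(4*s)*(s + 1)*(2*s + 1)*(4*s - 3)*log(2) - 144*2**(4*s)*(s + 1)*(4*s - 3) - 216*2**(4*s)*(2*s + 1)*(4*s - 3) - 16*sqrt(3)*6**(2*s)*(s + 1)*(2*s + 1)**2 + 648*6**(2*s)*(2*s + 1)**2*(4*s - 3) + 324*6**(2*s)*(2*s + 1)*(4*s - 3) + 36*(s + 1)*(2*s + 1)*(4*s - 3)*log(2) + 36*(s + 1)*(4*s - 3) + 9*(2*s + 1)**2*(4*s - 3))/(36*2**(2*s)*(s + 1)*(2*s + 1)**2*(4*s - 3))
  -1 < Re(s) < 3/4

peel off the shared t-power: sqrt(t) on [0, 1/4); log(sqrt(t)) on [1/4, 4); sqrt(t) + 3 on [4, 9); …
the power substitution comes off first: t on [0, 1/2); log(t) on [1/2, 2); t + 3 on [2, 3); …
the 4 pieces separated at 1/4, 4, 9 each add one integral
segment [0, 1/4) carries t; integrate it
∫ sqrt(t)*log(sqrt(t))·t^(s-1) over [1/4, 4)
piece [4, 9): integrate sqrt(t)*(sqrt(t) + 3) against the kernel
[9, ∞) adds the kernel integral of t**(-3/4)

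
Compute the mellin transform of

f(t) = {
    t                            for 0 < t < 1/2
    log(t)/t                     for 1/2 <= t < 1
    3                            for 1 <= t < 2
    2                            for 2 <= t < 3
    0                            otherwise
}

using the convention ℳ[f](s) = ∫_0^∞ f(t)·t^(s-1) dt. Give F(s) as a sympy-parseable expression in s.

(2*2**(2*s)*(s + 1)*(s**2 - 2*s + 1) - 2*2**s*s*(s + 1) - 6*2**s*(s + 1)*(s**2 - 2*s + 1) + 4*6**s*(s + 1)*(s**2 - 2*s + 1) + 4*s**2*(s + 1)*log(2) - 4*s*(s + 1)*log(2) + 4*s*(s + 1) + s*(s**2 - 2*s + 1))/(2*2**s*s*(s + 1)*(s**2 - 2*s + 1))
  Re(s) > -1

slice at 1/2, 1, 2, transform all 4 pieces, and sum them
the [0, 1/2) slice contributes ∫ t·t^(s-1) dt
[1/2, 1) adds the kernel integral of log(t)/t
[1, 2) adds the kernel integral of 3
[2, 3) adds the kernel integral of 2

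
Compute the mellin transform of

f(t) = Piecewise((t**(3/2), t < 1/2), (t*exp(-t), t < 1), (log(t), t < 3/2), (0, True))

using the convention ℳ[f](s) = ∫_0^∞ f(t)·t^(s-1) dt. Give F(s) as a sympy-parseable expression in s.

invert the shared t-power to get sqrt(t) on [0, 1/2); exp(-t) on [1/2, 1); log(t)/t on [1, 3/2)
integrate the 3 segments split at 1/2, 1, then add the results
∫ t**(3/2)·t^(s-1) over [0, 1/2)
[1/2, 1) adds the kernel integral of t*exp(-t)
between 1 and 3/2 the integrand is log(t)·t^(s-1)

(4*2**s*s**3*uppergamma(s + 1, 1/2) - 4*2**s*s**3*uppergamma(s + 1, 1) + 6*2**s*s**2*uppergamma(s + 1, 1/2) - 6*2**s*s**2*uppergamma(s + 1, 1) + 4*2**s*s + 6*2**s + 3**s*s**2*(-4*log(2) + 4*log(3)) - 4*3**s*s + 3**s*s*(-6*log(2) + 6*log(3)) - 6*3**s + sqrt(2)*s**2)/(2*2**s*s**2*(2*s + 3))
  Re(s) > -3/2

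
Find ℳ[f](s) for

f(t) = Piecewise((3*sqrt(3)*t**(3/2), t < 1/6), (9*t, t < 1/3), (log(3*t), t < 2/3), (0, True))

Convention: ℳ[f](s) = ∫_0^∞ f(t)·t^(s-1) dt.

back out the common scale on t: t**(3/2) on [0, 1/2); 3*t on [1/2, 1); log(t) on [1, 2)
f breaks at 1/6, 1/3 into 3 integrals to sum
on [0, 1/6) integrate f = 3*sqrt(3)*t**(3/2) against the kernel
between 1/6 and 1/3 the integrand is 9*t·t^(s-1)
∫ log(3*t)·t^(s-1) over [1/3, 2/3)

(2**(2*s)*s*(s + 1)*(2*s + 3)*log(4) - 2*2**(2*s)*(s + 1)*(2*s + 3) + 6*2**s*s**2*(2*s + 3) + 2*2**s*(s + 1)*(2*s + 3) + sqrt(2)*s**2*(s + 1) - 3*s**2*(2*s + 3))/(2*6**s*s**2*(s + 1)*(2*s + 3))
  Re(s) > -3/2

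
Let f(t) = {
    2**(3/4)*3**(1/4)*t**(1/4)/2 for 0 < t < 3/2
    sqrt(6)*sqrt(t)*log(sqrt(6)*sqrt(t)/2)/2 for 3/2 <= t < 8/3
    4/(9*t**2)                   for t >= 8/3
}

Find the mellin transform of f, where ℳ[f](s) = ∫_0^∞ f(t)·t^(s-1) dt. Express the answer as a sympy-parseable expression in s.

strip the common scale on t: t**(1/4) on [0, 9/4); sqrt(t)*log(sqrt(t)) on [9/4, 4); t**(-2) on [4, ∞)
invert the power substitution to get sqrt(t) on [0, 3/2); t*log(t) on [3/2, 2); t**(-4) on [2, ∞)
linearity at 3/2, 8/3 turns ℳ[f](s) into 3 summed integrals
∫ 2**(3/4)*3**(1/4)*t**(1/4)/2·t^(s-1) over [0, 3/2)
∫ over [3/2, 8/3) of sqrt(6)*sqrt(t)*log(sqrt(6)*sqrt(t)/2)/2·t^(s-1) joins the sum
∫ 4/(9*t**2)·t^(s-1) over [8/3, ∞)

(64*2**(4*s)*s*(2*s - 4)*(4*s + 1)*log(2) - 32*2**(4*s)*(2*s - 4)*(4*s + 1) + 32*2**(4*s)*(2*s - 4)*(4*s + 1)*log(2) - 2**(4*s)*(4*s + 1)*(4*s**2 + 4*s + 1) - 48*3**(2*s)*s*(2*s - 4)*(4*s + 1)*log(3) + 48*3**(2*s)*s*(2*s - 4)*(4*s + 1)*log(2) - 24*3**(2*s)*(2*s - 4)*(4*s + 1)*log(3) + 24*3**(2*s)*(2*s - 4)*(4*s + 1)*log(2) + 24*3**(2*s)*(2*s - 4)*(4*s + 1) + 16*3**(2*s)*sqrt(6)*(2*s - 4)*(4*s**2 + 4*s + 1))/(8*2**(2*s)*(3/2)**s*(2*s - 4)*(4*s + 1)*(4*s**2 + 4*s + 1))
  -1/4 < Re(s) < 2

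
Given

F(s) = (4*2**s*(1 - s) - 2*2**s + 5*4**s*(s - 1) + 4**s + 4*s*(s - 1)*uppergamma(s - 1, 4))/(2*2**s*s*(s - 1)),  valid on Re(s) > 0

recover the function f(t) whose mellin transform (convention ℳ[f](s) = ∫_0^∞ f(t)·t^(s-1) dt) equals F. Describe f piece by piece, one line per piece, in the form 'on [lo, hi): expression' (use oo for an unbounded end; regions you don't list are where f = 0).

on [0, 1): 1
on [1, 2): (2*t + 1)/t
on [2, oo): exp(-2*t)/t

undo the shared t-power: t on [0, 1); 2*t + 1 on [1, 2); exp(-2*t) on [2, ∞)
linearity at 1, 2 turns ℳ[f](s) into 3 summed integrals
between 0 and 1 the integrand is 1·t^(s-1)
segment [1, 2) carries (2*t + 1)/t; integrate it
between 2 and ∞ the integrand is exp(-2*t)/t·t^(s-1)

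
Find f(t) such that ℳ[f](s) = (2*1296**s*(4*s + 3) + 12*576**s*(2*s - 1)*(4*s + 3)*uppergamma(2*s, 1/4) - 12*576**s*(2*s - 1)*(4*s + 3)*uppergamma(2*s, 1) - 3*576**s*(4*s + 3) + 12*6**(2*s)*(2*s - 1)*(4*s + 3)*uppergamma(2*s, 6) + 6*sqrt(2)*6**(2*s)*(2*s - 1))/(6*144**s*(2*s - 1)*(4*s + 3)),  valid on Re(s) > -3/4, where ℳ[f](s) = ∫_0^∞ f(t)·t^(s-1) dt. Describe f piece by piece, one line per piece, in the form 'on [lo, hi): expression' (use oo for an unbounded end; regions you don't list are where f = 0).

peel off the power substitution: t**(3/2) on [0, 1/2); exp(-t/2) on [1/2, 2); 1/(2*t) on [2, 3); …
split f at 1/4, 4, 9: ℳ[f](s) collects 4 kernel integrals
for t in [0, 1/4): the term is ∫ t**(3/4)·t^(s-1)
for t in [1/4, 4): the term is ∫ exp(-sqrt(t)/2)·t^(s-1)
piece [4, 9): integrate 1/(2*sqrt(t)) against the kernel
segment [9, ∞) carries exp(-2*sqrt(t)); integrate it

on [0, 1/4): t**(3/4)
on [1/4, 4): exp(-sqrt(t)/2)
on [4, 9): 1/(2*sqrt(t))
on [9, oo): exp(-2*sqrt(t))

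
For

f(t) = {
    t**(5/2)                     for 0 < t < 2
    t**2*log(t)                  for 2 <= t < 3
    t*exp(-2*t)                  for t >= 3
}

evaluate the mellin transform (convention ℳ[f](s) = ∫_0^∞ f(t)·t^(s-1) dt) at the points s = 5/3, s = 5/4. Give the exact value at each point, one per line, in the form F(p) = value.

remove the shared t-power first: t**(3/2) on [0, 2); t*log(t) on [2, 3); exp(-2*t) on [3, ∞)
split f at 2, 3: ℳ[f](s) collects 3 kernel integrals
on [0, 2) integrate f = t**(5/2) against the kernel
over [2, 3), the kernel integral of t**2*log(t) enters the sum
[3, ∞) adds the kernel integral of t*exp(-2*t)

F(5/3) = -243*3**(2/3)/121 - 24*2**(2/3)*log(2)/11 + 2**(1/3)*uppergamma(8/3, 6)/8 + 72*2**(2/3)/121 + 96*2**(1/6)/25 + 81*3**(2/3)*log(3)/11
F(5/4) = -432*3**(1/4)/169 - 32*2**(1/4)*log(2)/13 + 2**(3/4)*uppergamma(9/4, 6)/8 + 128*2**(1/4)/169 + 32*2**(3/4)/15 + 108*3**(1/4)*log(3)/13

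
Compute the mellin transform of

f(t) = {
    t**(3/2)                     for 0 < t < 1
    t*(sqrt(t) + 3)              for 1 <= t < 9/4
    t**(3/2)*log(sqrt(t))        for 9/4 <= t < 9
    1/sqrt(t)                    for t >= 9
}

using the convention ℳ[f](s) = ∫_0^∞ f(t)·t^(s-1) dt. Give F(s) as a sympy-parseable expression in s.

peel off the power substitution: t**3 on [0, 1); t**2*(t + 3) on [1, 3/2); t**3*log(t) on [3/2, 3); …
reversing the shared t-power: t on [0, 1); t + 3 on [1, 3/2); t*log(t) on [3/2, 3); …
the 4 pieces separated at 1, 9/4, 9 each add one integral
[0, 1) adds the kernel integral of t**(3/2)
segment [1, 9/4) carries t*(sqrt(t) + 3); integrate it
on [9/4, 9): add ∫ t**(3/2)*log(sqrt(t))·t^(s-1) dt
over [9, ∞), the kernel integral of 1/sqrt(t) enters the sum

2**(-2*s - 2)*(-162*2**(2*s + 2)*(2*s - 1)*(2*s + 2)*(4*s + (2*s + 2)**2 + 5) - 162*2**(2*s + 2)*(2*s - 1)*(4*s + (2*s + 2)**2 + 5) - 81*3**(2*s + 2)*(2*s - 1)*(2*s + 2)**2*(2*s + 3)*log(3) + 81*3**(2*s + 2)*(2*s - 1)*(2*s + 2)**2*(2*s + 3)*log(2) - 81*3**(2*s + 2)*(2*s - 1)*(2*s + 2)*(2*s + 3)*log(3) + 81*3**(2*s + 2)*(2*s - 1)*(2*s + 2)*(2*s + 3)*log(2) + 81*3**(2*s + 2)*(2*s - 1)*(2*s + 2)*(2*s + 3) + 243*3**(2*s + 2)*(2*s - 1)*(2*s + 2)*(4*s + (2*s + 2)**2 + 5) + 162*3**(2*s + 2)*(2*s - 1)*(4*s + (2*s + 2)**2 + 5) + 162*6**(2*s + 2)*(2*s - 1)*(2*s + 2)**2*(2*s + 3)*log(3) - 162*6**(2*s + 2)*(2*s - 1)*(2*s + 2)*(2*s + 3) + 162*6**(2*s + 2)*(2*s - 1)*(2*s + 2)*(2*s + 3)*log(3) - 2*6**(2*s + 2)*(2*s + 2)*(2*s + 3)*(4*s + (2*s + 2)**2 + 5))/(27*(2*s - 1)*(2*s + 2)*(2*s + 3)*(4*s + (2*s + 2)**2 + 5))
  -3/2 < Re(s) < 1/2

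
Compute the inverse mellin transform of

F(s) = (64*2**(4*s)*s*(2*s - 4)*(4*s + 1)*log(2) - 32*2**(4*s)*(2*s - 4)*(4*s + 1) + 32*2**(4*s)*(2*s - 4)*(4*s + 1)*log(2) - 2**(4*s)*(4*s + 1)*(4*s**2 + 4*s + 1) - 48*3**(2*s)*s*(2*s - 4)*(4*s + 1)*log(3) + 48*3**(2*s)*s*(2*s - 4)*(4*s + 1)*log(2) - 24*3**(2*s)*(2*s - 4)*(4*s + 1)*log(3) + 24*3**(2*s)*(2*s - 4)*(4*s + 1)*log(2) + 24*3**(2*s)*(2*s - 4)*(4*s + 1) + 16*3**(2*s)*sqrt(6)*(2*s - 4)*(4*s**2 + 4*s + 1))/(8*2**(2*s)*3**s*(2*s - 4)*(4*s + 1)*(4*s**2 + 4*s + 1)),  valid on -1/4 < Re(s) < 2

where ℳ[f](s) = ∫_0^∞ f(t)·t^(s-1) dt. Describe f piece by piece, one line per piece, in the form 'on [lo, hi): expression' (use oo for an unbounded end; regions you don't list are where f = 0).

on [0, 3/4): 3**(1/4)*t**(1/4)
on [3/4, 4/3): sqrt(3)*sqrt(t)*log(sqrt(3)*sqrt(t))
on [4/3, oo): 1/(9*t**2)

reversing the common scale on t: t**(1/4) on [0, 9/4); sqrt(t)*log(sqrt(t)) on [9/4, 4); t**(-2) on [4, ∞)
remove the power substitution first: sqrt(t) on [0, 3/2); t*log(t) on [3/2, 2); t**(-4) on [2, ∞)
the 3 pieces separated at 3/4, 4/3 each add one integral
over [0, 3/4), the kernel integral of 3**(1/4)*t**(1/4) enters the sum
piece [3/4, 4/3): integrate sqrt(3)*sqrt(t)*log(sqrt(3)*sqrt(t)) against the kernel
piece [4/3, ∞): integrate 1/(9*t**2) against the kernel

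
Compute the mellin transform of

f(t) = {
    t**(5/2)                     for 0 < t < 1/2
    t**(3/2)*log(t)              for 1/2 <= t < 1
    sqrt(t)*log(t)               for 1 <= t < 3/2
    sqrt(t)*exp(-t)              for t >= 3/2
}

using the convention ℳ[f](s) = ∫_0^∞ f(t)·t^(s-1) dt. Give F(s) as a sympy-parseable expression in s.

the shared t-power comes off first: t**2 on [0, 1/2); t*log(t) on [1/2, 1); log(t) on [1, 3/2); …
linearity at 1/2, 1, 3/2 turns ℳ[f](s) into 4 summed integrals
on [0, 1/2) integrate f = t**(5/2) against the kernel
∫ t**(3/2)*log(t)·t^(s-1) over [1/2, 1)
∫ over [1, 3/2) of sqrt(t)*log(t)·t^(s-1) joins the sum
between 3/2 and ∞ the integrand is sqrt(t)*exp(-t)·t^(s-1)

2**(-s - 3/2)*(2**(s + 3/2)*(2*s + 1)**2*(2*s + 5)*(8*s + (2*s + 1)**2 + 8)*uppergamma(s + 1/2, 3/2) + 2**(s + 7/2)*(-2*s - 5)*(2*s + 1)**2 + 2**(s + 7/2)*(2*s + 5)*(8*s + (2*s + 1)**2 + 8) + 3**(s + 1/2)*(2*s + 1)*(2*s + 5)*(-4*log(2) + 4*log(3))*(8*s + (2*s + 1)**2 + 8) - 8*3**(s + 1/2)*(2*s + 5)*(8*s + (2*s + 1)**2 + 8) + (2*s + 1)**3*(2*s + 5)*log(4) + 4*(2*s + 1)**2*(2*s + 5)*log(2) + (2*s + 1)**2*(8*s + 20) + (2*s + 1)**2*(8*s + (2*s + 1)**2 + 8))/((2*s + 1)**2*(2*s + 5)*(8*s + (2*s + 1)**2 + 8))
  Re(s) > -5/2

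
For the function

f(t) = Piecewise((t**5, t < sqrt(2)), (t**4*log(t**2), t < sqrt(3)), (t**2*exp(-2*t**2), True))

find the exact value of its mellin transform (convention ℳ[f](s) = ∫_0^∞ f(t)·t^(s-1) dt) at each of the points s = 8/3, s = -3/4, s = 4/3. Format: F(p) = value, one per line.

strip the shared t-power: t**4 on [0, sqrt(2)); t**3*log(t**2) on [sqrt(2), sqrt(3)); t*exp(-2*t**2) on [sqrt(3), ∞)
invert the shared t-power to get t**3 on [0, sqrt(2)); t**2*log(t**2) on [sqrt(2), sqrt(3)); exp(-2*t**2) on [sqrt(3), ∞)
reversing the power substitution: t**(3/2) on [0, 2); t*log(t) on [2, 3); exp(-2*t) on [3, ∞)
slice at sqrt(2), sqrt(3), transform all 3 pieces, and sum them
∫ over [0, sqrt(2)) of t**5·t^(s-1) joins the sum
segment sqrt(2) to sqrt(3) holds t**4*log(t**2); add its integral
the [sqrt(3), ∞) slice contributes ∫ t**2*exp(-2*t**2)·t^(s-1) dt

F(8/3) = -243*3**(1/3)/200 - 6*2**(1/3)*log(2)/5 + 2**(2/3)*uppergamma(7/3, 6)/16 + 9*2**(1/3)/25 + 24*2**(5/6)/23 + 81*3**(1/3)*log(3)/20
F(-3/4) = -96*3**(5/8)/169 - 8*2**(5/8)*log(2)/13 + 2**(3/8)*uppergamma(5/8, 6)/4 + 64*2**(5/8)/169 + 16*2**(1/8)/17 + 12*3**(5/8)*log(3)/13
F(4/3) = -81*3**(2/3)/128 - 3*2**(2/3)*log(2)/4 + 2**(1/3)*uppergamma(5/3, 6)/8 + 9*2**(2/3)/32 + 24*2**(1/6)/19 + 27*3**(2/3)*log(3)/16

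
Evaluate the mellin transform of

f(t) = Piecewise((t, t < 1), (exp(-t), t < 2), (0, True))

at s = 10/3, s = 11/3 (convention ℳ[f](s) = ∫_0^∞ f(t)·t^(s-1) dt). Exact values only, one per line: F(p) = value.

linearity at 1 turns ℳ[f](s) into 2 summed integrals
between 0 and 1 the integrand is t·t^(s-1)
the [1, 2) slice contributes ∫ exp(-t)·t^(s-1) dt

F(10/3) = -uppergamma(10/3, 2) + 3/13 + uppergamma(10/3, 1)
F(11/3) = -uppergamma(11/3, 2) + 3/14 + uppergamma(11/3, 1)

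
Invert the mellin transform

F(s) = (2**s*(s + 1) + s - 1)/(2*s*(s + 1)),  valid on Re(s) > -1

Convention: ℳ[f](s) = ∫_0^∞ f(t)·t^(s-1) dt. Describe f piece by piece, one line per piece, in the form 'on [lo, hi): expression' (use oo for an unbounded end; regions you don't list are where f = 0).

on [0, 1): t
on [1, 2): 1/2

summing 2 kernel integrals split by 1 yields ℳ[f](s)
between 0 and 1 the integrand is t·t^(s-1)
over [1, 2), the kernel integral of 1/2 enters the sum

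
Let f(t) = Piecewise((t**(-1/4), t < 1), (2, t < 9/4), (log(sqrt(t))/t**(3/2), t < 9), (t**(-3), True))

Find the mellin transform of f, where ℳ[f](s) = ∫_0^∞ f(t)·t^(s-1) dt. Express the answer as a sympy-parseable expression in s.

2**(2 - 2*s)*(648*2**(2*s - 2)*s*(2*s - 6)*(-4*s + 4*(s - 1)**2 + 5) - 324*2**(2*s - 2)*(2*s - 6)*(4*s - 1)*(-4*s + 4*(s - 1)**2 + 5) - 432*3**(2*s - 2)*s*(s - 1)*(2*s - 6)*(4*s - 1)*log(3) + 432*3**(2*s - 2)*s*(s - 1)*(2*s - 6)*(4*s - 1)*log(2) - 216*3**(2*s - 2)*s*(2*s - 6)*(4*s - 1)*log(2) + 216*3**(2*s - 2)*s*(2*s - 6)*(4*s - 1) + 216*3**(2*s - 2)*s*(2*s - 6)*(4*s - 1)*log(3) + 729*3**(2*s - 2)*(2*s - 6)*(4*s - 1)*(-4*s + 4*(s - 1)**2 + 5) + 216*6**(2*s - 2)*s*(s - 1)*(2*s - 6)*(4*s - 1)*log(3) - 108*6**(2*s - 2)*s*(2*s - 6)*(4*s - 1)*log(3) - 108*6**(2*s - 2)*s*(2*s - 6)*(4*s - 1) - 4*6**(2*s - 2)*s*(4*s - 1)*(-4*s + 4*(s - 1)**2 + 5))/(162*s*(2*s - 6)*(4*s - 1)*(-4*s + 4*(s - 1)**2 + 5))
  1/4 < Re(s) < 3

strip the shared t-power: t**(3/4) on [0, 1); 2*t on [1, 9/4); log(sqrt(t))/sqrt(t) on [9/4, 9); …
undo the power substitution: t**(3/2) on [0, 1); 2*t**2 on [1, 3/2); log(t)/t on [3/2, 3); …
the 4 pieces separated at 1, 9/4, 9 each add one integral
∫ t**(-1/4)·t^(s-1) over [0, 1)
piece [1, 9/4): integrate 2 against the kernel
piece [9/4, 9): integrate log(sqrt(t))/t**(3/2) against the kernel
∫ over [9, ∞) of t**(-3)·t^(s-1) joins the sum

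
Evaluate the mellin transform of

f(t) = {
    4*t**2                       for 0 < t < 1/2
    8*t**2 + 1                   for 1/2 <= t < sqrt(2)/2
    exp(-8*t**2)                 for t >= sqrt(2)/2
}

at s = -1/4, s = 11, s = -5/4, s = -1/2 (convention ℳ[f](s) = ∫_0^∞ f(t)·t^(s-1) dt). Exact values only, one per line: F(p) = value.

remove the power substitution first: 4*t on [0, 1/4); 8*t + 1 on [1/4, 1/2); exp(-8*t) on [1/2, ∞)
strip the common scale on t: 2*t on [0, 1/2); 4*t + 1 on [1/2, 1); exp(-4*t) on [1, ∞)
the common scale on t comes off first: t on [0, 1); 2*t + 1 on [1, 2); exp(-2*t) on [2, ∞)
breakpoints 1/2, sqrt(2)/2: one integral from each of the 3 segments
∫ 4*t**2·t^(s-1) over [0, 1/2)
between 1/2 and sqrt(2)/2 the integrand is (8*t**2 + 1)·t^(s-1)
over [sqrt(2)/2, ∞), the kernel integral of exp(-8*t**2) enters the sum

F(-1/4) = -12*2**(1/8)/7 + 2**(3/8)*uppergamma(-1/8, 4)/2 + 24*2**(1/4)/7
F(11) = (sqrt(2)*(135135*sqrt(pi)*exp(4)*erfc(2) + 9266972)/1199570944 + (-98304 + 7471104*sqrt(2))*exp(4)/1199570944)*exp(-4)
F(-5/4) = -16*2**(1/4)/15 + 2**(7/8)*uppergamma(-5/8, 4) + 68*2**(5/8)/15
F(-1/2) = 2**(3/4)*uppergamma(-1/4, 4)/2 + 2*2**(1/4)/3 + 4*sqrt(2)/3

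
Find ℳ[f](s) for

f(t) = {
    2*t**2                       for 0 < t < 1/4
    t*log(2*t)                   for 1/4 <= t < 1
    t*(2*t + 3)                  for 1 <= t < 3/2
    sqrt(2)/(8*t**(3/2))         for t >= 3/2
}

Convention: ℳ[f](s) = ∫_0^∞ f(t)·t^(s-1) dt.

strip the shared t-power: 2*t on [0, 1/4); log(2*t) on [1/4, 1); 2*t + 3 on [1, 3/2); …
remove the common scale on t first: t on [0, 1/2); log(t) on [1/2, 2); t + 3 on [2, 3); …
treat the 4 regions marked off by 1/4, 1, 3/2 separately and sum
[0, 1/4) adds the kernel integral of 2*t**2
on [1/4, 1) integrate f = t*log(2*t) against the kernel
on [1, 3/2): add ∫ t*(2*t + 3)·t^(s-1) dt
between 3/2 and ∞ the integrand is sqrt(2)/(8*t**(3/2))·t^(s-1)

(360*2**(2*s)*(3 - 2*s)*(s + 1)**2 + 72*2**(2*s)*(s + 1)*(s + 2)*(2*s - 3)*log(2) - 216*2**(2*s)*(s + 1)*(2*s - 3) - 72*2**(2*s)*(s + 2)*(2*s - 3) - 8*sqrt(3)*6**s*(s + 1)**2*(s + 2) + 648*6**s*(s + 1)**2*(2*s - 3) + 324*6**s*(s + 1)*(2*s - 3) + 9*(s + 1)**2*(2*s - 3) + 18*(s + 1)*(s + 2)*(2*s - 3)*log(2) + 18*(s + 2)*(2*s - 3))/(72*2**(2*s)*(s + 1)**2*(s + 2)*(2*s - 3))
  -2 < Re(s) < 3/2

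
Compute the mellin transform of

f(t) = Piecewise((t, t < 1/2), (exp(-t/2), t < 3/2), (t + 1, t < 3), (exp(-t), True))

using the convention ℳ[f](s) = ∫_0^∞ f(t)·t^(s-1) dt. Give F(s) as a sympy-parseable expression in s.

(2*2**s*s*(s + 1)*uppergamma(s, 3) - 5*3**s*s - 2*3**s + 2*4**s*s*(s + 1)*uppergamma(s, 1/4) - 2*4**s*s*(s + 1)*uppergamma(s, 3/4) + 8*6**s*s + 2*6**s + s)/(2*2**s*s*(s + 1))
  Re(s) > -1

linearity at 1/2, 3/2, 3 turns ℳ[f](s) into 4 summed integrals
the [0, 1/2) slice contributes ∫ t·t^(s-1) dt
segment [1/2, 3/2) carries exp(-t/2); integrate it
∫ (t + 1)·t^(s-1) over [3/2, 3)
[3, ∞) adds the kernel integral of exp(-t)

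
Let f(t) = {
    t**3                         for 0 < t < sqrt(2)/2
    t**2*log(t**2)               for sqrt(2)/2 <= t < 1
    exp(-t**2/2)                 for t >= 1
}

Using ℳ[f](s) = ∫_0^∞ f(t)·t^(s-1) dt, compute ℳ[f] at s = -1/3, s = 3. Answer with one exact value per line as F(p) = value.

the power substitution comes off first: t**(3/2) on [0, 1/2); t*log(t) on [1/2, 1); exp(-t/2) on [1, ∞)
the 3 pieces separated at sqrt(2)/2, 1 each add one integral
for t in [0, sqrt(2)/2): the term is ∫ t**3·t^(s-1)
segment [sqrt(2)/2, 1) carries t**2*log(t**2); integrate it
for t in [1, ∞): the term is ∫ exp(-t**2/2)·t^(s-1)

F(-1/3) = 2**(1/6)*(-288*2**(5/6) + 75*sqrt(2) + 240*log(2) + 200*2**(2/3)*uppergamma(-1/6, 1/2) + 288)/800
F(3) = -71/1200 + sqrt(2)/100 + sqrt(2)*log(2)/40 + sqrt(2)*sqrt(pi)*erfc(sqrt(2)/2)/2 + exp(-1/2)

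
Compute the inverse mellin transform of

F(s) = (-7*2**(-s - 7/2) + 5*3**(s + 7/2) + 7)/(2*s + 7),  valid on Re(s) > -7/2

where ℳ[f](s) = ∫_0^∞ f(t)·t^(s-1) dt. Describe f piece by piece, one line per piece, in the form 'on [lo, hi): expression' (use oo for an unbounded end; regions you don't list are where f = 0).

on [0, 1/2): 5*t**(7/2)/2
on [1/2, 1): 6*t**(7/2)
on [1, 3): 5*t**(7/2)/2

slice at 1/2, 1, transform all 3 pieces, and sum them
between 0 and 1/2 the integrand is 5*t**(7/2)/2·t^(s-1)
between 1/2 and 1 the integrand is 6*t**(7/2)·t^(s-1)
the [1, 3) slice contributes ∫ 5*t**(7/2)/2·t^(s-1) dt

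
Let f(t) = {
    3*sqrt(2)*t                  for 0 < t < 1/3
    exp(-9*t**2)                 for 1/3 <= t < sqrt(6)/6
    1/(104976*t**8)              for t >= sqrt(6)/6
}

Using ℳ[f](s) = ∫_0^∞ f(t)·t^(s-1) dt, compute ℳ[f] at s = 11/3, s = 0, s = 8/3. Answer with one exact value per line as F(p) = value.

F(11/3) = -3**(1/3)*uppergamma(11/6, 3/2)/162 + 6**(1/6)/12636 + sqrt(2)*3**(1/3)/378 + 3**(1/3)*uppergamma(11/6, 1)/162
F(0) = Ei(-3/2)/2 + 1/648 - Ei(-1)/2 + sqrt(2)
F(8/3) = -3**(1/3)*uppergamma(4/3, 3/2)/54 + 6**(2/3)/15552 + 3**(1/3)*uppergamma(4/3, 1)/54 + sqrt(2)*3**(1/3)/99

strip the common scale on t: sqrt(2)*t on [0, 1); exp(-t**2) on [1, sqrt(6)/2); 1/(16*t**8) on [sqrt(6)/2, ∞)
undo the power substitution: sqrt(2)*sqrt(t) on [0, 1); exp(-t) on [1, 3/2); 1/(16*t**4) on [3/2, ∞)
back out the common scale on t: sqrt(t) on [0, 2); exp(-t/2) on [2, 3); t**(-4) on [3, ∞)
breakpoints 1/3, sqrt(6)/6: one integral from each of the 3 segments
between 0 and 1/3 the integrand is 3*sqrt(2)*t·t^(s-1)
over [1/3, sqrt(6)/6), the kernel integral of exp(-9*t**2) enters the sum
over [sqrt(6)/6, ∞), the kernel integral of 1/(104976*t**8) enters the sum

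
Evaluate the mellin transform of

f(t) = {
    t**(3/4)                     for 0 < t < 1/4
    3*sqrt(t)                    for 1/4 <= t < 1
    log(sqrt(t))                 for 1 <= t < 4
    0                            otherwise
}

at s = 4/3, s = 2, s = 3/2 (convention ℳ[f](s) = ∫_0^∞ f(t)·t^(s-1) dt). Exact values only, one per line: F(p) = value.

F(4/3) = -9*2**(2/3)/8 - 9*2**(1/3)/88 + 3*2**(5/6)/200 + 675/352 + 3*2**(2/3)*log(2)
F(2) = -57/80 + sqrt(2)/176 + 8*log(2)
F(3/2) = -43/288 + sqrt(2)/72 + 16*log(2)/3

invert the power substitution to get t**(3/2) on [0, 1/2); 3*t on [1/2, 1); log(t) on [1, 2)
linearity at 1/4, 1 turns ℳ[f](s) into 3 summed integrals
segment 0 to 1/4 holds t**(3/4); add its integral
the [1/4, 1) slice contributes ∫ 3*sqrt(t)·t^(s-1) dt
over [1, 4), the kernel integral of log(sqrt(t)) enters the sum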